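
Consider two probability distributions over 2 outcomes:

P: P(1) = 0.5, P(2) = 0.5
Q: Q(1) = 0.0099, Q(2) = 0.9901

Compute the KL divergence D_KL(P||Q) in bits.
2.3364 bits

D_KL(P||Q) = Σ P(x) log₂(P(x)/Q(x))

Computing term by term:
  P(1)·log₂(P(1)/Q(1)) = 0.5·log₂(0.5/0.0099) = 2.82918
  P(2)·log₂(P(2)/Q(2)) = 0.5·log₂(0.5/0.9901) = -0.49282

D_KL(P||Q) = 2.82918 - 0.49282 = 2.33636 ≈ 2.3364 bits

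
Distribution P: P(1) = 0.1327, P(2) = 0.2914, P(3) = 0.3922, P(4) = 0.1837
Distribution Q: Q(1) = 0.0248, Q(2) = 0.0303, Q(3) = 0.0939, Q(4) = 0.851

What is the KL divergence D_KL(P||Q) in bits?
1.6753 bits

D_KL(P||Q) = Σ P(x) log₂(P(x)/Q(x))

Computing term by term:
  P(1)·log₂(P(1)/Q(1)) = 0.1327·log₂(0.1327/0.0248) = 0.32110
  P(2)·log₂(P(2)/Q(2)) = 0.2914·log₂(0.2914/0.0303) = 0.95160
  P(3)·log₂(P(3)/Q(3)) = 0.3922·log₂(0.3922/0.0939) = 0.80887
  P(4)·log₂(P(4)/Q(4)) = 0.1837·log₂(0.1837/0.851) = -0.40631

D_KL(P||Q) = 0.32110 + 0.95160 + 0.80887 - 0.40631 = 1.67526 ≈ 1.6753 bits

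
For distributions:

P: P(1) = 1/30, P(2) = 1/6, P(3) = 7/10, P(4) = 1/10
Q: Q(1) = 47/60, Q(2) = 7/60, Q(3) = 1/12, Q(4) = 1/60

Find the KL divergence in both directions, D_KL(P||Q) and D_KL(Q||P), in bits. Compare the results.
D_KL(P||Q) = 2.3417 bits, D_KL(Q||P) = 3.2088 bits. D_KL(Q||P) is larger than D_KL(P||Q) by 0.8671 bits; the two directions differ.

D_KL(P||Q) = Σ P(x) log₂(P(x)/Q(x))

Computing term by term:
  P(1)·log₂(P(1)/Q(1)) = (1/30)·log₂((1/30)/(47/60)) = -0.15182
  P(2)·log₂(P(2)/Q(2)) = (1/6)·log₂((1/6)/(7/60)) = 0.08576
  P(3)·log₂(P(3)/Q(3)) = (7/10)·log₂((7/10)/(1/12)) = 2.14927
  P(4)·log₂(P(4)/Q(4)) = (1/10)·log₂((1/10)/(1/60)) = 0.25850

D_KL(P||Q) = -0.15182 + 0.08576 + 2.14927 + 0.25850 = 2.34171 ≈ 2.3417 bits

D_KL(Q||P) = Σ Q(x) log₂(Q(x)/P(x))

Computing term by term:
  Q(1)·log₂(Q(1)/P(1)) = (47/60)·log₂((47/60)/(1/30)) = 3.56776
  Q(2)·log₂(Q(2)/P(2)) = (7/60)·log₂((7/60)/(1/6)) = -0.06003
  Q(3)·log₂(Q(3)/P(3)) = (1/12)·log₂((1/12)/(7/10)) = -0.25587
  Q(4)·log₂(Q(4)/P(4)) = (1/60)·log₂((1/60)/(1/10)) = -0.04308

D_KL(Q||P) = 3.56776 - 0.06003 - 0.25587 - 0.04308 = 3.20878 ≈ 3.2088 bits

These are NOT equal (difference: 0.8671 bits). KL divergence is asymmetric: D_KL(P||Q) ≠ D_KL(Q||P) in general.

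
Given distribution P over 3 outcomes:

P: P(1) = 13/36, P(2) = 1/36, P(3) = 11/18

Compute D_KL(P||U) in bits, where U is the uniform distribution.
0.4765 bits

U(i) = 1/3 for all i

D_KL(P||U) = Σ P(x) log₂(P(x) / (1/3))
           = Σ P(x) log₂(P(x)) + log₂(3)
           = log₂(3) - H(P)

H(P) = -Σ P(x) log₂(P(x)):
  -P(1)·log₂(P(1)) = -(13/36)·log₂(13/36) = 0.53065
  -P(2)·log₂(P(2)) = -(1/36)·log₂(1/36) = 0.14361
  -P(3)·log₂(P(3)) = -(11/18)·log₂(11/18) = 0.43419
H(P) = 0.53065 + 0.14361 + 0.43419 = 1.10845 bits

log₂(3) = 1.58496 bits

D_KL(P||U) = 1.58496 - 1.10845 = 0.47651 ≈ 0.4765 bits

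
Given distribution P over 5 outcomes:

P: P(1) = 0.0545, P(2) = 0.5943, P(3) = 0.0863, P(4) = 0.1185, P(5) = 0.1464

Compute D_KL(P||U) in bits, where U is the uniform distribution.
0.5715 bits

U(i) = 1/5 for all i

D_KL(P||U) = Σ P(x) log₂(P(x) / (1/5))
           = Σ P(x) log₂(P(x)) + log₂(5)
           = log₂(5) - H(P)

H(P) = -Σ P(x) log₂(P(x)):
  -P(1)·log₂(P(1)) = -(0.0545)·log₂(0.0545) = 0.22877
  -P(2)·log₂(P(2)) = -(0.5943)·log₂(0.5943) = 0.44616
  -P(3)·log₂(P(3)) = -(0.0863)·log₂(0.0863) = 0.30503
  -P(4)·log₂(P(4)) = -(0.1185)·log₂(0.1185) = 0.36463
  -P(5)·log₂(P(5)) = -(0.1464)·log₂(0.1464) = 0.40582
H(P) = 0.22877 + 0.44616 + 0.30503 + 0.36463 + 0.40582 = 1.75041 bits

log₂(5) = 2.32193 bits

D_KL(P||U) = 2.32193 - 1.75041 = 0.57152 ≈ 0.5715 bits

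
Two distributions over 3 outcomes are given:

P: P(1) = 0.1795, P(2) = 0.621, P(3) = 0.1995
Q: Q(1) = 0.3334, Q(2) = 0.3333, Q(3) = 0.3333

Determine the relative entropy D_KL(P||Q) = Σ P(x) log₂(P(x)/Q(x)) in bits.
0.2495 bits

D_KL(P||Q) = Σ P(x) log₂(P(x)/Q(x))

Computing term by term:
  P(1)·log₂(P(1)/Q(1)) = 0.1795·log₂(0.1795/0.3334) = -0.16034
  P(2)·log₂(P(2)/Q(2)) = 0.621·log₂(0.621/0.3333) = 0.55752
  P(3)·log₂(P(3)/Q(3)) = 0.1995·log₂(0.1995/0.3333) = -0.14772

D_KL(P||Q) = -0.16034 + 0.55752 - 0.14772 = 0.24946 ≈ 0.2495 bits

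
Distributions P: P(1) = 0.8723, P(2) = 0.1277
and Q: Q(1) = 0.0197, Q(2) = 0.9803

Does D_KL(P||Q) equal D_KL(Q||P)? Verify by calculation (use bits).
D_KL(P||Q) = 4.3947 bits, D_KL(Q||P) = 2.7748 bits. No — D_KL(P||Q) ≠ D_KL(Q||P) for this pair.

D_KL(P||Q) = Σ P(x) log₂(P(x)/Q(x))

Computing term by term:
  P(1)·log₂(P(1)/Q(1)) = 0.8723·log₂(0.8723/0.0197) = 4.77022
  P(2)·log₂(P(2)/Q(2)) = 0.1277·log₂(0.1277/0.9803) = -0.37550

D_KL(P||Q) = 4.77022 - 0.37550 = 4.39472 ≈ 4.3947 bits

D_KL(Q||P) = Σ Q(x) log₂(Q(x)/P(x))

Computing term by term:
  Q(1)·log₂(Q(1)/P(1)) = 0.0197·log₂(0.0197/0.8723) = -0.10773
  Q(2)·log₂(Q(2)/P(2)) = 0.9803·log₂(0.9803/0.1277) = 2.88254

D_KL(Q||P) = -0.10773 + 2.88254 = 2.77481 ≈ 2.7748 bits

These are NOT equal (difference: 1.6199 bits). KL divergence is asymmetric: D_KL(P||Q) ≠ D_KL(Q||P) in general.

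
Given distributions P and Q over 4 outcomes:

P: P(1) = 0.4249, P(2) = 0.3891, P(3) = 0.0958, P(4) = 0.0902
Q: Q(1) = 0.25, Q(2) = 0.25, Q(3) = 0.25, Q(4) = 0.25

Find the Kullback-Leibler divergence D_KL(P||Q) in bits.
0.3082 bits

D_KL(P||Q) = Σ P(x) log₂(P(x)/Q(x))

Computing term by term:
  P(1)·log₂(P(1)/Q(1)) = 0.4249·log₂(0.4249/0.25) = 0.32513
  P(2)·log₂(P(2)/Q(2)) = 0.3891·log₂(0.3891/0.25) = 0.24833
  P(3)·log₂(P(3)/Q(3)) = 0.0958·log₂(0.0958/0.25) = -0.13257
  P(4)·log₂(P(4)/Q(4)) = 0.0902·log₂(0.0902/0.25) = -0.13266

D_KL(P||Q) = 0.32513 + 0.24833 - 0.13257 - 0.13266 = 0.30823 ≈ 0.3082 bits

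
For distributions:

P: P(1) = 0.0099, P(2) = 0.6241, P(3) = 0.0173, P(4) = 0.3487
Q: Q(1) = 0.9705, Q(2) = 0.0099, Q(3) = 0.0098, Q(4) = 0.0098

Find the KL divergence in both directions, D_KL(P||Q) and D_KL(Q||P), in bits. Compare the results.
D_KL(P||Q) = 5.4766 bits, D_KL(Q||P) = 6.3023 bits. D_KL(Q||P) is larger than D_KL(P||Q) by 0.8257 bits; the two directions differ.

D_KL(P||Q) = Σ P(x) log₂(P(x)/Q(x))

Computing term by term:
  P(1)·log₂(P(1)/Q(1)) = 0.0099·log₂(0.0099/0.9705) = -0.06549
  P(2)·log₂(P(2)/Q(2)) = 0.6241·log₂(0.6241/0.0099) = 3.73100
  P(3)·log₂(P(3)/Q(3)) = 0.0173·log₂(0.0173/0.0098) = 0.01418
  P(4)·log₂(P(4)/Q(4)) = 0.3487·log₂(0.3487/0.0098) = 1.79687

D_KL(P||Q) = -0.06549 + 3.73100 + 0.01418 + 1.79687 = 5.47656 ≈ 5.4766 bits

D_KL(Q||P) = Σ Q(x) log₂(Q(x)/P(x))

Computing term by term:
  Q(1)·log₂(Q(1)/P(1)) = 0.9705·log₂(0.9705/0.0099) = 6.42001
  Q(2)·log₂(Q(2)/P(2)) = 0.0099·log₂(0.0099/0.6241) = -0.05918
  Q(3)·log₂(Q(3)/P(3)) = 0.0098·log₂(0.0098/0.0173) = -0.00804
  Q(4)·log₂(Q(4)/P(4)) = 0.0098·log₂(0.0098/0.3487) = -0.05050

D_KL(Q||P) = 6.42001 - 0.05918 - 0.00804 - 0.05050 = 6.30229 ≈ 6.3023 bits

These are NOT equal (difference: 0.8257 bits). KL divergence is asymmetric: D_KL(P||Q) ≠ D_KL(Q||P) in general.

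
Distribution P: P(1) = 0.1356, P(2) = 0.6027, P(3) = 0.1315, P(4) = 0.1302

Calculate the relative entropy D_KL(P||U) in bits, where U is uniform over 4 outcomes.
0.4010 bits

U(i) = 1/4 for all i

D_KL(P||U) = Σ P(x) log₂(P(x) / (1/4))
           = Σ P(x) log₂(P(x)) + log₂(4)
           = log₂(4) - H(P)

H(P) = -Σ P(x) log₂(P(x)):
  -P(1)·log₂(P(1)) = -(0.1356)·log₂(0.1356) = 0.39088
  -P(2)·log₂(P(2)) = -(0.6027)·log₂(0.6027) = 0.44027
  -P(3)·log₂(P(3)) = -(0.1315)·log₂(0.1315) = 0.38488
  -P(4)·log₂(P(4)) = -(0.1302)·log₂(0.1302) = 0.38294
H(P) = 0.39088 + 0.44027 + 0.38488 + 0.38294 = 1.59897 bits

log₂(4) = 2.00000 bits

D_KL(P||U) = 2.00000 - 1.59897 = 0.40103 ≈ 0.4010 bits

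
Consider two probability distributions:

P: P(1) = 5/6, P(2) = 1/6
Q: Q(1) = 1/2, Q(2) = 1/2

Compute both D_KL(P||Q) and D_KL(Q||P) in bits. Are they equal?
D_KL(P||Q) = 0.3500 bits, D_KL(Q||P) = 0.4240 bits. No, they are not equal.

D_KL(P||Q) = Σ P(x) log₂(P(x)/Q(x))

Computing term by term:
  P(1)·log₂(P(1)/Q(1)) = (5/6)·log₂((5/6)/(1/2)) = 0.61414
  P(2)·log₂(P(2)/Q(2)) = (1/6)·log₂((1/6)/(1/2)) = -0.26416

D_KL(P||Q) = 0.61414 - 0.26416 = 0.34998 ≈ 0.3500 bits

D_KL(Q||P) = Σ Q(x) log₂(Q(x)/P(x))

Computing term by term:
  Q(1)·log₂(Q(1)/P(1)) = (1/2)·log₂((1/2)/(5/6)) = -0.36848
  Q(2)·log₂(Q(2)/P(2)) = (1/2)·log₂((1/2)/(1/6)) = 0.79248

D_KL(Q||P) = -0.36848 + 0.79248 = 0.42400 ≈ 0.4240 bits

These are NOT equal (difference: 0.0740 bits). KL divergence is asymmetric: D_KL(P||Q) ≠ D_KL(Q||P) in general.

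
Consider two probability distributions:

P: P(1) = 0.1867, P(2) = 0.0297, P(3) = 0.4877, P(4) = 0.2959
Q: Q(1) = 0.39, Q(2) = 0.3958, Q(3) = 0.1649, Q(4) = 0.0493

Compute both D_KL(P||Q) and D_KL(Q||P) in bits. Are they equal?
D_KL(P||Q) = 1.2186 bits, D_KL(Q||P) = 1.5078 bits. No, they are not equal.

D_KL(P||Q) = Σ P(x) log₂(P(x)/Q(x))

Computing term by term:
  P(1)·log₂(P(1)/Q(1)) = 0.1867·log₂(0.1867/0.39) = -0.19842
  P(2)·log₂(P(2)/Q(2)) = 0.0297·log₂(0.0297/0.3958) = -0.11097
  P(3)·log₂(P(3)/Q(3)) = 0.4877·log₂(0.4877/0.1649) = 0.76296
  P(4)·log₂(P(4)/Q(4)) = 0.2959·log₂(0.2959/0.0493) = 0.76503

D_KL(P||Q) = -0.19842 - 0.11097 + 0.76296 + 0.76503 = 1.21860 ≈ 1.2186 bits

D_KL(Q||P) = Σ Q(x) log₂(Q(x)/P(x))

Computing term by term:
  Q(1)·log₂(Q(1)/P(1)) = 0.39·log₂(0.39/0.1867) = 0.41447
  Q(2)·log₂(Q(2)/P(2)) = 0.3958·log₂(0.3958/0.0297) = 1.47880
  Q(3)·log₂(Q(3)/P(3)) = 0.1649·log₂(0.1649/0.4877) = -0.25797
  Q(4)·log₂(Q(4)/P(4)) = 0.0493·log₂(0.0493/0.2959) = -0.12746

D_KL(Q||P) = 0.41447 + 1.47880 - 0.25797 - 0.12746 = 1.50784 ≈ 1.5078 bits

These are NOT equal (difference: 0.2892 bits). KL divergence is asymmetric: D_KL(P||Q) ≠ D_KL(Q||P) in general.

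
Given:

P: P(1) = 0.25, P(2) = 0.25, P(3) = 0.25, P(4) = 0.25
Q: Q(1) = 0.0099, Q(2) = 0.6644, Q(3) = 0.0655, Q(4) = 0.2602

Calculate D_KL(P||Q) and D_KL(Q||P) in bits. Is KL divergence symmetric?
D_KL(P||Q) = 1.2807 bits, D_KL(Q||P) = 0.7792 bits. No, KL divergence is not symmetric.

D_KL(P||Q) = Σ P(x) log₂(P(x)/Q(x))

Computing term by term:
  P(1)·log₂(P(1)/Q(1)) = 0.25·log₂(0.25/0.0099) = 1.16459
  P(2)·log₂(P(2)/Q(2)) = 0.25·log₂(0.25/0.6644) = -0.35253
  P(3)·log₂(P(3)/Q(3)) = 0.25·log₂(0.25/0.0655) = 0.48309
  P(4)·log₂(P(4)/Q(4)) = 0.25·log₂(0.25/0.2602) = -0.01442

D_KL(P||Q) = 1.16459 - 0.35253 + 0.48309 - 0.01442 = 1.28073 ≈ 1.2807 bits

D_KL(Q||P) = Σ Q(x) log₂(Q(x)/P(x))

Computing term by term:
  Q(1)·log₂(Q(1)/P(1)) = 0.0099·log₂(0.0099/0.25) = -0.04612
  Q(2)·log₂(Q(2)/P(2)) = 0.6644·log₂(0.6644/0.25) = 0.93689
  Q(3)·log₂(Q(3)/P(3)) = 0.0655·log₂(0.0655/0.25) = -0.12657
  Q(4)·log₂(Q(4)/P(4)) = 0.2602·log₂(0.2602/0.25) = 0.01501

D_KL(Q||P) = -0.04612 + 0.93689 - 0.12657 + 0.01501 = 0.77921 ≈ 0.7792 bits

These are NOT equal (difference: 0.5015 bits). KL divergence is asymmetric: D_KL(P||Q) ≠ D_KL(Q||P) in general.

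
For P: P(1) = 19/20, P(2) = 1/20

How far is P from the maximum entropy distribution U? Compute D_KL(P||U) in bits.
0.7136 bits

U(i) = 1/2 for all i

D_KL(P||U) = Σ P(x) log₂(P(x) / (1/2))
           = Σ P(x) log₂(P(x)) + log₂(2)
           = log₂(2) - H(P)

H(P) = -Σ P(x) log₂(P(x)):
  -P(1)·log₂(P(1)) = -(19/20)·log₂(19/20) = 0.07030
  -P(2)·log₂(P(2)) = -(1/20)·log₂(1/20) = 0.21610
H(P) = 0.07030 + 0.21610 = 0.28640 bits

log₂(2) = 1.00000 bits

D_KL(P||U) = 1.00000 - 0.28640 = 0.71360 ≈ 0.7136 bits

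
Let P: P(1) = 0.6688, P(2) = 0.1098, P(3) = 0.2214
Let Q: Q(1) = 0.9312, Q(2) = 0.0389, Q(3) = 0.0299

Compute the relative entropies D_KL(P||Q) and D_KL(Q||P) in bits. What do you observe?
D_KL(P||Q) = 0.4845 bits, D_KL(Q||P) = 0.3001 bits. The two directions give different values (D_KL(P||Q) exceeds D_KL(Q||P) by 0.1844 bits): KL divergence is asymmetric.

D_KL(P||Q) = Σ P(x) log₂(P(x)/Q(x))

Computing term by term:
  P(1)·log₂(P(1)/Q(1)) = 0.6688·log₂(0.6688/0.9312) = -0.31936
  P(2)·log₂(P(2)/Q(2)) = 0.1098·log₂(0.1098/0.0389) = 0.16437
  P(3)·log₂(P(3)/Q(3)) = 0.2214·log₂(0.2214/0.0299) = 0.63950

D_KL(P||Q) = -0.31936 + 0.16437 + 0.63950 = 0.48451 ≈ 0.4845 bits

D_KL(Q||P) = Σ Q(x) log₂(Q(x)/P(x))

Computing term by term:
  Q(1)·log₂(Q(1)/P(1)) = 0.9312·log₂(0.9312/0.6688) = 0.44466
  Q(2)·log₂(Q(2)/P(2)) = 0.0389·log₂(0.0389/0.1098) = -0.05823
  Q(3)·log₂(Q(3)/P(3)) = 0.0299·log₂(0.0299/0.2214) = -0.08636

D_KL(Q||P) = 0.44466 - 0.05823 - 0.08636 = 0.30007 ≈ 0.3001 bits

These are NOT equal (difference: 0.1844 bits). KL divergence is asymmetric: D_KL(P||Q) ≠ D_KL(Q||P) in general.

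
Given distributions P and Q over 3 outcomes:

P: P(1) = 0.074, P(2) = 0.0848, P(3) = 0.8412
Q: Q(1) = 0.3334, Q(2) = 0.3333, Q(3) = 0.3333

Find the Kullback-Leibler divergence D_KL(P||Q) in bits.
0.7954 bits

D_KL(P||Q) = Σ P(x) log₂(P(x)/Q(x))

Computing term by term:
  P(1)·log₂(P(1)/Q(1)) = 0.074·log₂(0.074/0.3334) = -0.16070
  P(2)·log₂(P(2)/Q(2)) = 0.0848·log₂(0.0848/0.3333) = -0.16745
  P(3)·log₂(P(3)/Q(3)) = 0.8412·log₂(0.8412/0.3333) = 1.12353

D_KL(P||Q) = -0.16070 - 0.16745 + 1.12353 = 0.79538 ≈ 0.7954 bits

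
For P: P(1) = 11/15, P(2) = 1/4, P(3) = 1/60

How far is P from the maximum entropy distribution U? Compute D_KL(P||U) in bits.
0.6584 bits

U(i) = 1/3 for all i

D_KL(P||U) = Σ P(x) log₂(P(x) / (1/3))
           = Σ P(x) log₂(P(x)) + log₂(3)
           = log₂(3) - H(P)

H(P) = -Σ P(x) log₂(P(x)):
  -P(1)·log₂(P(1)) = -(11/15)·log₂(11/15) = 0.32814
  -P(2)·log₂(P(2)) = -(1/4)·log₂(1/4) = 0.50000
  -P(3)·log₂(P(3)) = -(1/60)·log₂(1/60) = 0.09845
H(P) = 0.32814 + 0.50000 + 0.09845 = 0.92659 bits

log₂(3) = 1.58496 bits

D_KL(P||U) = 1.58496 - 0.92659 = 0.65837 ≈ 0.6584 bits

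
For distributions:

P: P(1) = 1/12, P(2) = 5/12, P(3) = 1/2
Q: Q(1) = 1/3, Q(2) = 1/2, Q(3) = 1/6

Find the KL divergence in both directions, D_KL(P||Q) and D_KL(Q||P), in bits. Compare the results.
D_KL(P||Q) = 0.5162 bits, D_KL(Q||P) = 0.5340 bits. D_KL(Q||P) is larger than D_KL(P||Q) by 0.0178 bits; the two directions differ.

D_KL(P||Q) = Σ P(x) log₂(P(x)/Q(x))

Computing term by term:
  P(1)·log₂(P(1)/Q(1)) = (1/12)·log₂((1/12)/(1/3)) = -0.16667
  P(2)·log₂(P(2)/Q(2)) = (5/12)·log₂((5/12)/(1/2)) = -0.10960
  P(3)·log₂(P(3)/Q(3)) = (1/2)·log₂((1/2)/(1/6)) = 0.79248

D_KL(P||Q) = -0.16667 - 0.10960 + 0.79248 = 0.51621 ≈ 0.5162 bits

D_KL(Q||P) = Σ Q(x) log₂(Q(x)/P(x))

Computing term by term:
  Q(1)·log₂(Q(1)/P(1)) = (1/3)·log₂((1/3)/(1/12)) = 0.66667
  Q(2)·log₂(Q(2)/P(2)) = (1/2)·log₂((1/2)/(5/12)) = 0.13152
  Q(3)·log₂(Q(3)/P(3)) = (1/6)·log₂((1/6)/(1/2)) = -0.26416

D_KL(Q||P) = 0.66667 + 0.13152 - 0.26416 = 0.53403 ≈ 0.5340 bits

These are NOT equal (difference: 0.0178 bits). KL divergence is asymmetric: D_KL(P||Q) ≠ D_KL(Q||P) in general.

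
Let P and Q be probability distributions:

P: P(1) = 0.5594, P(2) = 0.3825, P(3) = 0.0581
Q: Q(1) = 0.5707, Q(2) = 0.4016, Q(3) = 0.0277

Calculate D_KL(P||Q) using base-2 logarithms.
0.0191 bits

D_KL(P||Q) = Σ P(x) log₂(P(x)/Q(x))

Computing term by term:
  P(1)·log₂(P(1)/Q(1)) = 0.5594·log₂(0.5594/0.5707) = -0.01614
  P(2)·log₂(P(2)/Q(2)) = 0.3825·log₂(0.3825/0.4016) = -0.02689
  P(3)·log₂(P(3)/Q(3)) = 0.0581·log₂(0.0581/0.0277) = 0.06209

D_KL(P||Q) = -0.01614 - 0.02689 + 0.06209 = 0.01906 ≈ 0.0191 bits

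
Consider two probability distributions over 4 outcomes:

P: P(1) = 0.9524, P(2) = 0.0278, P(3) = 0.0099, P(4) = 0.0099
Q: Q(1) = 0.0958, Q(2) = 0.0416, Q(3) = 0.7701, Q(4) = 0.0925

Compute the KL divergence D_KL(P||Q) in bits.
3.0455 bits

D_KL(P||Q) = Σ P(x) log₂(P(x)/Q(x))

Computing term by term:
  P(1)·log₂(P(1)/Q(1)) = 0.9524·log₂(0.9524/0.0958) = 3.15575
  P(2)·log₂(P(2)/Q(2)) = 0.0278·log₂(0.0278/0.0416) = -0.01617
  P(3)·log₂(P(3)/Q(3)) = 0.0099·log₂(0.0099/0.7701) = -0.06219
  P(4)·log₂(P(4)/Q(4)) = 0.0099·log₂(0.0099/0.0925) = -0.03192

D_KL(P||Q) = 3.15575 - 0.01617 - 0.06219 - 0.03192 = 3.04547 ≈ 3.0455 bits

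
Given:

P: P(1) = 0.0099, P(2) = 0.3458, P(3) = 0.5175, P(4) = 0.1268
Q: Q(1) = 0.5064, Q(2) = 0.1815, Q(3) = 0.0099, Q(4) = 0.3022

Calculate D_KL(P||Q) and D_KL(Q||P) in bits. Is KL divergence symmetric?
D_KL(P||Q) = 3.0604 bits, D_KL(Q||P) = 3.0280 bits. No, KL divergence is not symmetric.

D_KL(P||Q) = Σ P(x) log₂(P(x)/Q(x))

Computing term by term:
  P(1)·log₂(P(1)/Q(1)) = 0.0099·log₂(0.0099/0.5064) = -0.05620
  P(2)·log₂(P(2)/Q(2)) = 0.3458·log₂(0.3458/0.1815) = 0.32158
  P(3)·log₂(P(3)/Q(3)) = 0.5175·log₂(0.5175/0.0099) = 2.95388
  P(4)·log₂(P(4)/Q(4)) = 0.1268·log₂(0.1268/0.3022) = -0.15887

D_KL(P||Q) = -0.05620 + 0.32158 + 2.95388 - 0.15887 = 3.06039 ≈ 3.0604 bits

D_KL(Q||P) = Σ Q(x) log₂(Q(x)/P(x))

Computing term by term:
  Q(1)·log₂(Q(1)/P(1)) = 0.5064·log₂(0.5064/0.0099) = 2.87468
  Q(2)·log₂(Q(2)/P(2)) = 0.1815·log₂(0.1815/0.3458) = -0.16879
  Q(3)·log₂(Q(3)/P(3)) = 0.0099·log₂(0.0099/0.5175) = -0.05651
  Q(4)·log₂(Q(4)/P(4)) = 0.3022·log₂(0.3022/0.1268) = 0.37864

D_KL(Q||P) = 2.87468 - 0.16879 - 0.05651 + 0.37864 = 3.02802 ≈ 3.0280 bits

These are NOT equal (difference: 0.0324 bits). KL divergence is asymmetric: D_KL(P||Q) ≠ D_KL(Q||P) in general.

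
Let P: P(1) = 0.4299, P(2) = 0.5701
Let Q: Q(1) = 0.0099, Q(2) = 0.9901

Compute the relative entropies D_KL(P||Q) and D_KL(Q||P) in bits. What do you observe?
D_KL(P||Q) = 1.8848 bits, D_KL(Q||P) = 0.7346 bits. The two directions give different values (D_KL(P||Q) exceeds D_KL(Q||P) by 1.1502 bits): KL divergence is asymmetric.

D_KL(P||Q) = Σ P(x) log₂(P(x)/Q(x))

Computing term by term:
  P(1)·log₂(P(1)/Q(1)) = 0.4299·log₂(0.4299/0.0099) = 2.33884
  P(2)·log₂(P(2)/Q(2)) = 0.5701·log₂(0.5701/0.9901) = -0.45400

D_KL(P||Q) = 2.33884 - 0.45400 = 1.88484 ≈ 1.8848 bits

D_KL(Q||P) = Σ Q(x) log₂(Q(x)/P(x))

Computing term by term:
  Q(1)·log₂(Q(1)/P(1)) = 0.0099·log₂(0.0099/0.4299) = -0.05386
  Q(2)·log₂(Q(2)/P(2)) = 0.9901·log₂(0.9901/0.5701) = 0.78848

D_KL(Q||P) = -0.05386 + 0.78848 = 0.73462 ≈ 0.7346 bits

These are NOT equal (difference: 1.1502 bits). KL divergence is asymmetric: D_KL(P||Q) ≠ D_KL(Q||P) in general.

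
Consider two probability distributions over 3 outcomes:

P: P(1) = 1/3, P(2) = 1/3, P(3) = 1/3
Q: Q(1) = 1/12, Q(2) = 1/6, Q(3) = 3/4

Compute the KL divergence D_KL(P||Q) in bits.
0.6100 bits

D_KL(P||Q) = Σ P(x) log₂(P(x)/Q(x))

Computing term by term:
  P(1)·log₂(P(1)/Q(1)) = (1/3)·log₂((1/3)/(1/12)) = 0.66667
  P(2)·log₂(P(2)/Q(2)) = (1/3)·log₂((1/3)/(1/6)) = 0.33333
  P(3)·log₂(P(3)/Q(3)) = (1/3)·log₂((1/3)/(3/4)) = -0.38998

D_KL(P||Q) = 0.66667 + 0.33333 - 0.38998 = 0.61002 ≈ 0.6100 bits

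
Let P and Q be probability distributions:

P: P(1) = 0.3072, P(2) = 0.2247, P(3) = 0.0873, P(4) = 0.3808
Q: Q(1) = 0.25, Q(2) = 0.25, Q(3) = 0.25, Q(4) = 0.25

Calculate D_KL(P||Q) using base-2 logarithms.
0.1554 bits

D_KL(P||Q) = Σ P(x) log₂(P(x)/Q(x))

Computing term by term:
  P(1)·log₂(P(1)/Q(1)) = 0.3072·log₂(0.3072/0.25) = 0.09132
  P(2)·log₂(P(2)/Q(2)) = 0.2247·log₂(0.2247/0.25) = -0.03459
  P(3)·log₂(P(3)/Q(3)) = 0.0873·log₂(0.0873/0.25) = -0.13251
  P(4)·log₂(P(4)/Q(4)) = 0.3808·log₂(0.3808/0.25) = 0.23119

D_KL(P||Q) = 0.09132 - 0.03459 - 0.13251 + 0.23119 = 0.15541 ≈ 0.1554 bits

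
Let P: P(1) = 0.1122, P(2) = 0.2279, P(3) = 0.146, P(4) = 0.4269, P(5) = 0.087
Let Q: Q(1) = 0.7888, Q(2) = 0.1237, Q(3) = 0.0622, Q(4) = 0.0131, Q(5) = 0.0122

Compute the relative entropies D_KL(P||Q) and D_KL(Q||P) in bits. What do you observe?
D_KL(P||Q) = 2.4572 bits, D_KL(Q||P) = 1.9333 bits. The two directions give different values (D_KL(P||Q) exceeds D_KL(Q||P) by 0.5239 bits): KL divergence is asymmetric.

D_KL(P||Q) = Σ P(x) log₂(P(x)/Q(x))

Computing term by term:
  P(1)·log₂(P(1)/Q(1)) = 0.1122·log₂(0.1122/0.7888) = -0.31568
  P(2)·log₂(P(2)/Q(2)) = 0.2279·log₂(0.2279/0.1237) = 0.20091
  P(3)·log₂(P(3)/Q(3)) = 0.146·log₂(0.146/0.0622) = 0.17972
  P(4)·log₂(P(4)/Q(4)) = 0.4269·log₂(0.4269/0.0131) = 2.14571
  P(5)·log₂(P(5)/Q(5)) = 0.087·log₂(0.087/0.0122) = 0.24657

D_KL(P||Q) = -0.31568 + 0.20091 + 0.17972 + 2.14571 + 0.24657 = 2.45723 ≈ 2.4572 bits

D_KL(Q||P) = Σ Q(x) log₂(Q(x)/P(x))

Computing term by term:
  Q(1)·log₂(Q(1)/P(1)) = 0.7888·log₂(0.7888/0.1122) = 2.21936
  Q(2)·log₂(Q(2)/P(2)) = 0.1237·log₂(0.1237/0.2279) = -0.10905
  Q(3)·log₂(Q(3)/P(3)) = 0.0622·log₂(0.0622/0.146) = -0.07657
  Q(4)·log₂(Q(4)/P(4)) = 0.0131·log₂(0.0131/0.4269) = -0.06584
  Q(5)·log₂(Q(5)/P(5)) = 0.0122·log₂(0.0122/0.087) = -0.03458

D_KL(Q||P) = 2.21936 - 0.10905 - 0.07657 - 0.06584 - 0.03458 = 1.93332 ≈ 1.9333 bits

These are NOT equal (difference: 0.5239 bits). KL divergence is asymmetric: D_KL(P||Q) ≠ D_KL(Q||P) in general.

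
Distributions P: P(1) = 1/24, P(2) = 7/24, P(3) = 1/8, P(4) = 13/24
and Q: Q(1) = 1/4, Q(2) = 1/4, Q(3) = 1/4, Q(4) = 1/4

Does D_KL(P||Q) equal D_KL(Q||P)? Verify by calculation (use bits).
D_KL(P||Q) = 0.4364 bits, D_KL(Q||P) = 0.5618 bits. No — D_KL(P||Q) ≠ D_KL(Q||P) for this pair.

D_KL(P||Q) = Σ P(x) log₂(P(x)/Q(x))

Computing term by term:
  P(1)·log₂(P(1)/Q(1)) = (1/24)·log₂((1/24)/(1/4)) = -0.10771
  P(2)·log₂(P(2)/Q(2)) = (7/24)·log₂((7/24)/(1/4)) = 0.06486
  P(3)·log₂(P(3)/Q(3)) = (1/8)·log₂((1/8)/(1/4)) = -0.12500
  P(4)·log₂(P(4)/Q(4)) = (13/24)·log₂((13/24)/(1/4)) = 0.60422

D_KL(P||Q) = -0.10771 + 0.06486 - 0.12500 + 0.60422 = 0.43637 ≈ 0.4364 bits

D_KL(Q||P) = Σ Q(x) log₂(Q(x)/P(x))

Computing term by term:
  Q(1)·log₂(Q(1)/P(1)) = (1/4)·log₂((1/4)/(1/24)) = 0.64624
  Q(2)·log₂(Q(2)/P(2)) = (1/4)·log₂((1/4)/(7/24)) = -0.05560
  Q(3)·log₂(Q(3)/P(3)) = (1/4)·log₂((1/4)/(1/8)) = 0.25000
  Q(4)·log₂(Q(4)/P(4)) = (1/4)·log₂((1/4)/(13/24)) = -0.27887

D_KL(Q||P) = 0.64624 - 0.05560 + 0.25000 - 0.27887 = 0.56177 ≈ 0.5618 bits

These are NOT equal (difference: 0.1254 bits). KL divergence is asymmetric: D_KL(P||Q) ≠ D_KL(Q||P) in general.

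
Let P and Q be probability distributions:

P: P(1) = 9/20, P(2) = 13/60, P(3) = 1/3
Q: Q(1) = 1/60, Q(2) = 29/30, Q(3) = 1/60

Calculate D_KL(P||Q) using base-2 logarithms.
3.1129 bits

D_KL(P||Q) = Σ P(x) log₂(P(x)/Q(x))

Computing term by term:
  P(1)·log₂(P(1)/Q(1)) = (9/20)·log₂((9/20)/(1/60)) = 2.13970
  P(2)·log₂(P(2)/Q(2)) = (13/60)·log₂((13/60)/(29/30)) = -0.46747
  P(3)·log₂(P(3)/Q(3)) = (1/3)·log₂((1/3)/(1/60)) = 1.44064

D_KL(P||Q) = 2.13970 - 0.46747 + 1.44064 = 3.11287 ≈ 3.1129 bits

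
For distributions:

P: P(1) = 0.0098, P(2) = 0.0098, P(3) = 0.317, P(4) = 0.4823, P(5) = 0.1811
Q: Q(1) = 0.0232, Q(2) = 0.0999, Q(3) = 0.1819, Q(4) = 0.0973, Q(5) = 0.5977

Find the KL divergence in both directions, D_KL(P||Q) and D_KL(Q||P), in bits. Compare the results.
D_KL(P||Q) = 1.0109 bits, D_KL(Q||P) = 1.0226 bits. D_KL(Q||P) is larger than D_KL(P||Q) by 0.0117 bits; the two directions differ.

D_KL(P||Q) = Σ P(x) log₂(P(x)/Q(x))

Computing term by term:
  P(1)·log₂(P(1)/Q(1)) = 0.0098·log₂(0.0098/0.0232) = -0.01218
  P(2)·log₂(P(2)/Q(2)) = 0.0098·log₂(0.0098/0.0999) = -0.03283
  P(3)·log₂(P(3)/Q(3)) = 0.317·log₂(0.317/0.1819) = 0.25402
  P(4)·log₂(P(4)/Q(4)) = 0.4823·log₂(0.4823/0.0973) = 1.11383
  P(5)·log₂(P(5)/Q(5)) = 0.1811·log₂(0.1811/0.5977) = -0.31197

D_KL(P||Q) = -0.01218 - 0.03283 + 0.25402 + 1.11383 - 0.31197 = 1.01087 ≈ 1.0109 bits

D_KL(Q||P) = Σ Q(x) log₂(Q(x)/P(x))

Computing term by term:
  Q(1)·log₂(Q(1)/P(1)) = 0.0232·log₂(0.0232/0.0098) = 0.02884
  Q(2)·log₂(Q(2)/P(2)) = 0.0999·log₂(0.0999/0.0098) = 0.33463
  Q(3)·log₂(Q(3)/P(3)) = 0.1819·log₂(0.1819/0.317) = -0.14576
  Q(4)·log₂(Q(4)/P(4)) = 0.0973·log₂(0.0973/0.4823) = -0.22471
  Q(5)·log₂(Q(5)/P(5)) = 0.5977·log₂(0.5977/0.1811) = 1.02962

D_KL(Q||P) = 0.02884 + 0.33463 - 0.14576 - 0.22471 + 1.02962 = 1.02262 ≈ 1.0226 bits

These are NOT equal (difference: 0.0117 bits). KL divergence is asymmetric: D_KL(P||Q) ≠ D_KL(Q||P) in general.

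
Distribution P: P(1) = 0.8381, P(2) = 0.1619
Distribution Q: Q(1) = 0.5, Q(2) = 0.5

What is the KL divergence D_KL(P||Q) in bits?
0.3612 bits

D_KL(P||Q) = Σ P(x) log₂(P(x)/Q(x))

Computing term by term:
  P(1)·log₂(P(1)/Q(1)) = 0.8381·log₂(0.8381/0.5) = 0.62455
  P(2)·log₂(P(2)/Q(2)) = 0.1619·log₂(0.1619/0.5) = -0.26338

D_KL(P||Q) = 0.62455 - 0.26338 = 0.36117 ≈ 0.3612 bits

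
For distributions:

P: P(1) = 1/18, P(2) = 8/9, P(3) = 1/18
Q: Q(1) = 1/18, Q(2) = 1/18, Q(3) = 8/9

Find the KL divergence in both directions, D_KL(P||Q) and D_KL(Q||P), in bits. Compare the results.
D_KL(P||Q) = 3.3333 bits, D_KL(Q||P) = 3.3333 bits. The two directions give exactly the same value for this pair.

D_KL(P||Q) = Σ P(x) log₂(P(x)/Q(x))

Computing term by term:
  P(1)·log₂(P(1)/Q(1)) = (1/18)·log₂((1/18)/(1/18)) = 0.00000
  P(2)·log₂(P(2)/Q(2)) = (8/9)·log₂((8/9)/(1/18)) = 3.55556
  P(3)·log₂(P(3)/Q(3)) = (1/18)·log₂((1/18)/(8/9)) = -0.22222

D_KL(P||Q) = 0.00000 + 3.55556 - 0.22222 = 3.33334 ≈ 3.3333 bits

D_KL(Q||P) = Σ Q(x) log₂(Q(x)/P(x))

Computing term by term:
  Q(1)·log₂(Q(1)/P(1)) = (1/18)·log₂((1/18)/(1/18)) = 0.00000
  Q(2)·log₂(Q(2)/P(2)) = (1/18)·log₂((1/18)/(8/9)) = -0.22222
  Q(3)·log₂(Q(3)/P(3)) = (8/9)·log₂((8/9)/(1/18)) = 3.55556

D_KL(Q||P) = 0.00000 - 0.22222 + 3.55556 = 3.33334 ≈ 3.3333 bits

These ARE equal here. Q is P with outcomes relabeled (Q(2) = P(3), Q(3) = P(2)) by a relabeling that is its own inverse, so the two sums contain exactly the same terms in a different order. This is a special case — KL divergence is not symmetric in general: D_KL(P||Q) ≠ D_KL(Q||P) for most P, Q.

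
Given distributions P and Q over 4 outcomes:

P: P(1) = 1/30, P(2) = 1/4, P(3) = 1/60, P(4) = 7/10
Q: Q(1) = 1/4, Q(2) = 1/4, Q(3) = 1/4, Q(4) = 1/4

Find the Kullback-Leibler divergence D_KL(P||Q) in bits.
0.8778 bits

D_KL(P||Q) = Σ P(x) log₂(P(x)/Q(x))

Computing term by term:
  P(1)·log₂(P(1)/Q(1)) = (1/30)·log₂((1/30)/(1/4)) = -0.09690
  P(2)·log₂(P(2)/Q(2)) = (1/4)·log₂((1/4)/(1/4)) = 0.00000
  P(3)·log₂(P(3)/Q(3)) = (1/60)·log₂((1/60)/(1/4)) = -0.06511
  P(4)·log₂(P(4)/Q(4)) = (7/10)·log₂((7/10)/(1/4)) = 1.03980

D_KL(P||Q) = -0.09690 + 0.00000 - 0.06511 + 1.03980 = 0.87779 ≈ 0.8778 bits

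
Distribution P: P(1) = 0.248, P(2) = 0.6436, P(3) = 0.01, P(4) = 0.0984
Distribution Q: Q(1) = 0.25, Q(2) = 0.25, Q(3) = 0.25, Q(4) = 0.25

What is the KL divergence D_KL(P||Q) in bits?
0.6963 bits

D_KL(P||Q) = Σ P(x) log₂(P(x)/Q(x))

Computing term by term:
  P(1)·log₂(P(1)/Q(1)) = 0.248·log₂(0.248/0.25) = -0.00287
  P(2)·log₂(P(2)/Q(2)) = 0.6436·log₂(0.6436/0.25) = 0.87802
  P(3)·log₂(P(3)/Q(3)) = 0.01·log₂(0.01/0.25) = -0.04644
  P(4)·log₂(P(4)/Q(4)) = 0.0984·log₂(0.0984/0.25) = -0.13237

D_KL(P||Q) = -0.00287 + 0.87802 - 0.04644 - 0.13237 = 0.69634 ≈ 0.6963 bits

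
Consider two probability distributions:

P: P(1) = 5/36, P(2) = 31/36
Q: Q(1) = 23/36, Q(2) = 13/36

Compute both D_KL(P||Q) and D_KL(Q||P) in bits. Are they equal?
D_KL(P||Q) = 0.7738 bits, D_KL(Q||P) = 0.9539 bits. No, they are not equal.

D_KL(P||Q) = Σ P(x) log₂(P(x)/Q(x))

Computing term by term:
  P(1)·log₂(P(1)/Q(1)) = (5/36)·log₂((5/36)/(23/36)) = -0.30578
  P(2)·log₂(P(2)/Q(2)) = (31/36)·log₂((31/36)/(13/36)) = 1.07962

D_KL(P||Q) = -0.30578 + 1.07962 = 0.77384 ≈ 0.7738 bits

D_KL(Q||P) = Σ Q(x) log₂(Q(x)/P(x))

Computing term by term:
  Q(1)·log₂(Q(1)/P(1)) = (23/36)·log₂((23/36)/(5/36)) = 1.40660
  Q(2)·log₂(Q(2)/P(2)) = (13/36)·log₂((13/36)/(31/36)) = -0.45275

D_KL(Q||P) = 1.40660 - 0.45275 = 0.95385 ≈ 0.9539 bits

These are NOT equal (difference: 0.1801 bits). KL divergence is asymmetric: D_KL(P||Q) ≠ D_KL(Q||P) in general.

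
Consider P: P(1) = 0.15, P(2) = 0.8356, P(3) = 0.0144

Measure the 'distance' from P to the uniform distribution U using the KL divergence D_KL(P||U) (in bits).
0.8698 bits

U(i) = 1/3 for all i

D_KL(P||U) = Σ P(x) log₂(P(x) / (1/3))
           = Σ P(x) log₂(P(x)) + log₂(3)
           = log₂(3) - H(P)

H(P) = -Σ P(x) log₂(P(x)):
  -P(1)·log₂(P(1)) = -(0.15)·log₂(0.15) = 0.41054
  -P(2)·log₂(P(2)) = -(0.8356)·log₂(0.8356) = 0.21652
  -P(3)·log₂(P(3)) = -(0.0144)·log₂(0.0144) = 0.08810
H(P) = 0.41054 + 0.21652 + 0.08810 = 0.71516 bits

log₂(3) = 1.58496 bits

D_KL(P||U) = 1.58496 - 0.71516 = 0.86980 ≈ 0.8698 bits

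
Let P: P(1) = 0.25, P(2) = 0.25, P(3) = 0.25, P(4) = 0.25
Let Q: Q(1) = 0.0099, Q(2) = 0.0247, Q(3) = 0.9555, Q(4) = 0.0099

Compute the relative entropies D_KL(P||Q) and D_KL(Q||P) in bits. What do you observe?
D_KL(P||Q) = 2.6804 bits, D_KL(Q||P) = 1.6735 bits. The two directions give different values (D_KL(P||Q) exceeds D_KL(Q||P) by 1.0069 bits): KL divergence is asymmetric.

D_KL(P||Q) = Σ P(x) log₂(P(x)/Q(x))

Computing term by term:
  P(1)·log₂(P(1)/Q(1)) = 0.25·log₂(0.25/0.0099) = 1.16459
  P(2)·log₂(P(2)/Q(2)) = 0.25·log₂(0.25/0.0247) = 0.83484
  P(3)·log₂(P(3)/Q(3)) = 0.25·log₂(0.25/0.9555) = -0.48358
  P(4)·log₂(P(4)/Q(4)) = 0.25·log₂(0.25/0.0099) = 1.16459

D_KL(P||Q) = 1.16459 + 0.83484 - 0.48358 + 1.16459 = 2.68044 ≈ 2.6804 bits

D_KL(Q||P) = Σ Q(x) log₂(Q(x)/P(x))

Computing term by term:
  Q(1)·log₂(Q(1)/P(1)) = 0.0099·log₂(0.0099/0.25) = -0.04612
  Q(2)·log₂(Q(2)/P(2)) = 0.0247·log₂(0.0247/0.25) = -0.08248
  Q(3)·log₂(Q(3)/P(3)) = 0.9555·log₂(0.9555/0.25) = 1.84825
  Q(4)·log₂(Q(4)/P(4)) = 0.0099·log₂(0.0099/0.25) = -0.04612

D_KL(Q||P) = -0.04612 - 0.08248 + 1.84825 - 0.04612 = 1.67353 ≈ 1.6735 bits

These are NOT equal (difference: 1.0069 bits). KL divergence is asymmetric: D_KL(P||Q) ≠ D_KL(Q||P) in general.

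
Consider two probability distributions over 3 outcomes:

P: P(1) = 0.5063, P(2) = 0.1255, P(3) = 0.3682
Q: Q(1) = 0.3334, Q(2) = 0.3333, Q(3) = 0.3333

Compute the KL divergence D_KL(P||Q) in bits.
0.1812 bits

D_KL(P||Q) = Σ P(x) log₂(P(x)/Q(x))

Computing term by term:
  P(1)·log₂(P(1)/Q(1)) = 0.5063·log₂(0.5063/0.3334) = 0.30517
  P(2)·log₂(P(2)/Q(2)) = 0.1255·log₂(0.1255/0.3333) = -0.17685
  P(3)·log₂(P(3)/Q(3)) = 0.3682·log₂(0.3682/0.3333) = 0.05290

D_KL(P||Q) = 0.30517 - 0.17685 + 0.05290 = 0.18122 ≈ 0.1812 bits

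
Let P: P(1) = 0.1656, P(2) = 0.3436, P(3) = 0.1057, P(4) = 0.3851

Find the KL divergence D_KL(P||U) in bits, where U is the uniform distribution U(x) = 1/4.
0.1680 bits

U(i) = 1/4 for all i

D_KL(P||U) = Σ P(x) log₂(P(x) / (1/4))
           = Σ P(x) log₂(P(x)) + log₂(4)
           = log₂(4) - H(P)

H(P) = -Σ P(x) log₂(P(x)):
  -P(1)·log₂(P(1)) = -(0.1656)·log₂(0.1656) = 0.42960
  -P(2)·log₂(P(2)) = -(0.3436)·log₂(0.3436) = 0.52956
  -P(3)·log₂(P(3)) = -(0.1057)·log₂(0.1057) = 0.34267
  -P(4)·log₂(P(4)) = -(0.3851)·log₂(0.3851) = 0.53017
H(P) = 0.42960 + 0.52956 + 0.34267 + 0.53017 = 1.83200 bits

log₂(4) = 2.00000 bits

D_KL(P||U) = 2.00000 - 1.83200 = 0.16800 ≈ 0.1680 bits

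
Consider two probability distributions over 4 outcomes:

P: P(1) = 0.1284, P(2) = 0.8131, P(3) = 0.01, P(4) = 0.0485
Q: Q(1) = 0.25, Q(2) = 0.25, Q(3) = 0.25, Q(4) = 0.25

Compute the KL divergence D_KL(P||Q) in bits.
1.0989 bits

D_KL(P||Q) = Σ P(x) log₂(P(x)/Q(x))

Computing term by term:
  P(1)·log₂(P(1)/Q(1)) = 0.1284·log₂(0.1284/0.25) = -0.12343
  P(2)·log₂(P(2)/Q(2)) = 0.8131·log₂(0.8131/0.25) = 1.38349
  P(3)·log₂(P(3)/Q(3)) = 0.01·log₂(0.01/0.25) = -0.04644
  P(4)·log₂(P(4)/Q(4)) = 0.0485·log₂(0.0485/0.25) = -0.11474

D_KL(P||Q) = -0.12343 + 1.38349 - 0.04644 - 0.11474 = 1.09888 ≈ 1.0989 bits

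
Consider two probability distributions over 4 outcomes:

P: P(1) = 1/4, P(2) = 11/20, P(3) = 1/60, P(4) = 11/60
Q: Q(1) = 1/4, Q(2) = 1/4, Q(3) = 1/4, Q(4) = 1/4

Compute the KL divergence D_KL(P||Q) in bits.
0.4785 bits

D_KL(P||Q) = Σ P(x) log₂(P(x)/Q(x))

Computing term by term:
  P(1)·log₂(P(1)/Q(1)) = (1/4)·log₂((1/4)/(1/4)) = 0.00000
  P(2)·log₂(P(2)/Q(2)) = (11/20)·log₂((11/20)/(1/4)) = 0.62563
  P(3)·log₂(P(3)/Q(3)) = (1/60)·log₂((1/60)/(1/4)) = -0.06511
  P(4)·log₂(P(4)/Q(4)) = (11/60)·log₂((11/60)/(1/4)) = -0.08203

D_KL(P||Q) = 0.00000 + 0.62563 - 0.06511 - 0.08203 = 0.47849 ≈ 0.4785 bits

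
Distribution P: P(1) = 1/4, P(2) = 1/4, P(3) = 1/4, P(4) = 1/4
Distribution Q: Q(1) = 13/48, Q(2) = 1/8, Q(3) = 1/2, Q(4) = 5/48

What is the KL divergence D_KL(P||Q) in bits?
0.2869 bits

D_KL(P||Q) = Σ P(x) log₂(P(x)/Q(x))

Computing term by term:
  P(1)·log₂(P(1)/Q(1)) = (1/4)·log₂((1/4)/(13/48)) = -0.02887
  P(2)·log₂(P(2)/Q(2)) = (1/4)·log₂((1/4)/(1/8)) = 0.25000
  P(3)·log₂(P(3)/Q(3)) = (1/4)·log₂((1/4)/(1/2)) = -0.25000
  P(4)·log₂(P(4)/Q(4)) = (1/4)·log₂((1/4)/(5/48)) = 0.31576

D_KL(P||Q) = -0.02887 + 0.25000 - 0.25000 + 0.31576 = 0.28689 ≈ 0.2869 bits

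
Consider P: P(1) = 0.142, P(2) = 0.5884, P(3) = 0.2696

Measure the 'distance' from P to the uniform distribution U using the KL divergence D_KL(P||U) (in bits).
0.2250 bits

U(i) = 1/3 for all i

D_KL(P||U) = Σ P(x) log₂(P(x) / (1/3))
           = Σ P(x) log₂(P(x)) + log₂(3)
           = log₂(3) - H(P)

H(P) = -Σ P(x) log₂(P(x)):
  -P(1)·log₂(P(1)) = -(0.142)·log₂(0.142) = 0.39988
  -P(2)·log₂(P(2)) = -(0.5884)·log₂(0.5884) = 0.45020
  -P(3)·log₂(P(3)) = -(0.2696)·log₂(0.2696) = 0.50984
H(P) = 0.39988 + 0.45020 + 0.50984 = 1.35992 bits

log₂(3) = 1.58496 bits

D_KL(P||U) = 1.58496 - 1.35992 = 0.22504 ≈ 0.2250 bits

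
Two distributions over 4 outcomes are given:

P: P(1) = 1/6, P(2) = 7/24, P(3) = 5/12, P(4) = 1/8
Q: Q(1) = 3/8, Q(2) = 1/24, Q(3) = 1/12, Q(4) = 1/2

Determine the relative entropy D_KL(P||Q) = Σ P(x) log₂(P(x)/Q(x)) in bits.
1.3413 bits

D_KL(P||Q) = Σ P(x) log₂(P(x)/Q(x))

Computing term by term:
  P(1)·log₂(P(1)/Q(1)) = (1/6)·log₂((1/6)/(3/8)) = -0.19499
  P(2)·log₂(P(2)/Q(2)) = (7/24)·log₂((7/24)/(1/24)) = 0.81881
  P(3)·log₂(P(3)/Q(3)) = (5/12)·log₂((5/12)/(1/12)) = 0.96747
  P(4)·log₂(P(4)/Q(4)) = (1/8)·log₂((1/8)/(1/2)) = -0.25000

D_KL(P||Q) = -0.19499 + 0.81881 + 0.96747 - 0.25000 = 1.34129 ≈ 1.3413 bits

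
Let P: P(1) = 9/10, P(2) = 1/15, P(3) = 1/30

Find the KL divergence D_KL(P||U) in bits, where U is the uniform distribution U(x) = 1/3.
1.0241 bits

U(i) = 1/3 for all i

D_KL(P||U) = Σ P(x) log₂(P(x) / (1/3))
           = Σ P(x) log₂(P(x)) + log₂(3)
           = log₂(3) - H(P)

H(P) = -Σ P(x) log₂(P(x)):
  -P(1)·log₂(P(1)) = -(9/10)·log₂(9/10) = 0.13680
  -P(2)·log₂(P(2)) = -(1/15)·log₂(1/15) = 0.26046
  -P(3)·log₂(P(3)) = -(1/30)·log₂(1/30) = 0.16356
H(P) = 0.13680 + 0.26046 + 0.16356 = 0.56082 bits

log₂(3) = 1.58496 bits

D_KL(P||U) = 1.58496 - 0.56082 = 1.02414 ≈ 1.0241 bits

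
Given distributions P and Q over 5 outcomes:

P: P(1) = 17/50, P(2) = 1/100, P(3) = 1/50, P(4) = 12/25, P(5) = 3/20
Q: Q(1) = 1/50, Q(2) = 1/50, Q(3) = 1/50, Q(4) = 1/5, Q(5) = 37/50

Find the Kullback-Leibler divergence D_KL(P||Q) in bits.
1.6406 bits

D_KL(P||Q) = Σ P(x) log₂(P(x)/Q(x))

Computing term by term:
  P(1)·log₂(P(1)/Q(1)) = (17/50)·log₂((17/50)/(1/50)) = 1.38974
  P(2)·log₂(P(2)/Q(2)) = (1/100)·log₂((1/100)/(1/50)) = -0.01000
  P(3)·log₂(P(3)/Q(3)) = (1/50)·log₂((1/50)/(1/50)) = 0.00000
  P(4)·log₂(P(4)/Q(4)) = (12/25)·log₂((12/25)/(1/5)) = 0.60626
  P(5)·log₂(P(5)/Q(5)) = (3/20)·log₂((3/20)/(37/50)) = -0.34538

D_KL(P||Q) = 1.38974 - 0.01000 + 0.00000 + 0.60626 - 0.34538 = 1.64062 ≈ 1.6406 bits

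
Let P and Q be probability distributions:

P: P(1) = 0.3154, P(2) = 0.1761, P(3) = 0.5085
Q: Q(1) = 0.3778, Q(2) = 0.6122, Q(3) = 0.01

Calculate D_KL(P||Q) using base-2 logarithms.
2.4836 bits

D_KL(P||Q) = Σ P(x) log₂(P(x)/Q(x))

Computing term by term:
  P(1)·log₂(P(1)/Q(1)) = 0.3154·log₂(0.3154/0.3778) = -0.08214
  P(2)·log₂(P(2)/Q(2)) = 0.1761·log₂(0.1761/0.6122) = -0.31656
  P(3)·log₂(P(3)/Q(3)) = 0.5085·log₂(0.5085/0.01) = 2.88227

D_KL(P||Q) = -0.08214 - 0.31656 + 2.88227 = 2.48357 ≈ 2.4836 bits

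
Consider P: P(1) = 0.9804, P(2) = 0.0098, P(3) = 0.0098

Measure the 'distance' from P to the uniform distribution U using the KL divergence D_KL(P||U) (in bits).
1.4262 bits

U(i) = 1/3 for all i

D_KL(P||U) = Σ P(x) log₂(P(x) / (1/3))
           = Σ P(x) log₂(P(x)) + log₂(3)
           = log₂(3) - H(P)

H(P) = -Σ P(x) log₂(P(x)):
  -P(1)·log₂(P(1)) = -(0.9804)·log₂(0.9804) = 0.02800
  -P(2)·log₂(P(2)) = -(0.0098)·log₂(0.0098) = 0.06540
  -P(3)·log₂(P(3)) = -(0.0098)·log₂(0.0098) = 0.06540
H(P) = 0.02800 + 0.06540 + 0.06540 = 0.15880 bits

log₂(3) = 1.58496 bits

D_KL(P||U) = 1.58496 - 0.15880 = 1.42616 ≈ 1.4262 bits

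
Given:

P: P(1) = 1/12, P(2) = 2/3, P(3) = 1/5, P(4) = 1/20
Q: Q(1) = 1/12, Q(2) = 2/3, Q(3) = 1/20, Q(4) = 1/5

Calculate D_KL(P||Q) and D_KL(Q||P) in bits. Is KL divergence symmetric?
D_KL(P||Q) = 0.3000 bits, D_KL(Q||P) = 0.3000 bits. The two values coincide for this particular pair, but no — KL divergence is not symmetric in general.

D_KL(P||Q) = Σ P(x) log₂(P(x)/Q(x))

Computing term by term:
  P(1)·log₂(P(1)/Q(1)) = (1/12)·log₂((1/12)/(1/12)) = 0.00000
  P(2)·log₂(P(2)/Q(2)) = (2/3)·log₂((2/3)/(2/3)) = 0.00000
  P(3)·log₂(P(3)/Q(3)) = (1/5)·log₂((1/5)/(1/20)) = 0.40000
  P(4)·log₂(P(4)/Q(4)) = (1/20)·log₂((1/20)/(1/5)) = -0.10000

D_KL(P||Q) = 0.00000 + 0.00000 + 0.40000 - 0.10000 = 0.30000 ≈ 0.3000 bits

D_KL(Q||P) = Σ Q(x) log₂(Q(x)/P(x))

Computing term by term:
  Q(1)·log₂(Q(1)/P(1)) = (1/12)·log₂((1/12)/(1/12)) = 0.00000
  Q(2)·log₂(Q(2)/P(2)) = (2/3)·log₂((2/3)/(2/3)) = 0.00000
  Q(3)·log₂(Q(3)/P(3)) = (1/20)·log₂((1/20)/(1/5)) = -0.10000
  Q(4)·log₂(Q(4)/P(4)) = (1/5)·log₂((1/5)/(1/20)) = 0.40000

D_KL(Q||P) = 0.00000 + 0.00000 - 0.10000 + 0.40000 = 0.30000 ≈ 0.3000 bits

These ARE equal here. Q is P with outcomes relabeled (Q(3) = P(4), Q(4) = P(3)) by a relabeling that is its own inverse, so the two sums contain exactly the same terms in a different order. This is a special case — KL divergence is not symmetric in general: D_KL(P||Q) ≠ D_KL(Q||P) for most P, Q.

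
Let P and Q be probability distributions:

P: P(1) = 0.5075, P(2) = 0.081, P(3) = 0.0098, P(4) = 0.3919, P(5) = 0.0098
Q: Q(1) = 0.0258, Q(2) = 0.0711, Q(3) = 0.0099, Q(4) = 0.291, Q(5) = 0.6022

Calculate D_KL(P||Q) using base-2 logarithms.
2.3064 bits

D_KL(P||Q) = Σ P(x) log₂(P(x)/Q(x))

Computing term by term:
  P(1)·log₂(P(1)/Q(1)) = 0.5075·log₂(0.5075/0.0258) = 2.18122
  P(2)·log₂(P(2)/Q(2)) = 0.081·log₂(0.081/0.0711) = 0.01523
  P(3)·log₂(P(3)/Q(3)) = 0.0098·log₂(0.0098/0.0099) = -0.00014
  P(4)·log₂(P(4)/Q(4)) = 0.3919·log₂(0.3919/0.291) = 0.16831
  P(5)·log₂(P(5)/Q(5)) = 0.0098·log₂(0.0098/0.6022) = -0.05822

D_KL(P||Q) = 2.18122 + 0.01523 - 0.00014 + 0.16831 - 0.05822 = 2.30640 ≈ 2.3064 bits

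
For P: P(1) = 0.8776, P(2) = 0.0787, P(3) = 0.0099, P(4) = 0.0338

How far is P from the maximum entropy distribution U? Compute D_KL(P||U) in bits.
1.3150 bits

U(i) = 1/4 for all i

D_KL(P||U) = Σ P(x) log₂(P(x) / (1/4))
           = Σ P(x) log₂(P(x)) + log₂(4)
           = log₂(4) - H(P)

H(P) = -Σ P(x) log₂(P(x)):
  -P(1)·log₂(P(1)) = -(0.8776)·log₂(0.8776) = 0.16531
  -P(2)·log₂(P(2)) = -(0.0787)·log₂(0.0787) = 0.28863
  -P(3)·log₂(P(3)) = -(0.0099)·log₂(0.0099) = 0.06592
  -P(4)·log₂(P(4)) = -(0.0338)·log₂(0.0338) = 0.16517
H(P) = 0.16531 + 0.28863 + 0.06592 + 0.16517 = 0.68503 bits

log₂(4) = 2.00000 bits

D_KL(P||U) = 2.00000 - 0.68503 = 1.31497 ≈ 1.3150 bits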